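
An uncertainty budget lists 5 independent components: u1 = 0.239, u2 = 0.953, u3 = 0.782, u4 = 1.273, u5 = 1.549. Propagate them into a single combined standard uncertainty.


uc = sqrt(0.239^2 + 0.953^2 + 0.782^2 + 1.273^2 + 1.549^2)
uc = sqrt(5.596784)
uc = 2.3658

2.3658


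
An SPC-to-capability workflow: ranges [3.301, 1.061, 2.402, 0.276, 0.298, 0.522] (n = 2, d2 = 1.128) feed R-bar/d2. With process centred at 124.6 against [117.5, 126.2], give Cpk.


R_bar = (3.301 + 1.061 + 2.402 + 0.276 + 0.298 + 0.522) / 6 = 1.31
sigma = R_bar / d2 = 1.31 / 1.128 = 1.1613475
Cp = (USL - LSL)/(6*sigma) = (126.2 - 117.5)/(6*1.1613475) = 1.2485
Cpu = (126.2 - 124.6)/(3*1.1613475) = 0.4592
Cpl = (124.6 - 117.5)/(3*1.1613475) = 2.0379
Cpk = min(Cpu, Cpl) = 0.4592

0.4592


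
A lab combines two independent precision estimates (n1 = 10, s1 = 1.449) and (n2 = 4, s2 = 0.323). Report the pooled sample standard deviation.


s_p = sqrt(((n1-1)*s1^2 + (n2-1)*s2^2) / (n1+n2-2))
numerator = (10-1)*1.449^2 + (4-1)*0.323^2 = 18.896409 + 0.312987 = 19.209396
denominator = 10 + 4 - 2 = 12
s_p^2 = 19.209396 / 12 = 1.600783
s_p = sqrt(1.600783) = 1.2652

1.2652


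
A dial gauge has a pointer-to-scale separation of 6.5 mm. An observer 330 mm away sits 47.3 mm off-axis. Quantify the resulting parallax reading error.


error = h * offset / d
= 6.5 * 47.3 / 330
= 0.9317

0.9317


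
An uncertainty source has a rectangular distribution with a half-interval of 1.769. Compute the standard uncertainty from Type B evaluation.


u_B = half_width / sqrt(3)
u_B = 1.769 / 1.7320508
u_B = 1.0213

1.0213


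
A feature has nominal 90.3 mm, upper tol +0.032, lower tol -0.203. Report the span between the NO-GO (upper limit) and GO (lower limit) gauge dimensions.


GO = nominal - lower_tol (smallest hole = maximum material condition)
GO = 90.3 - 0.203 = 90.097
NO-GO = nominal + upper_tol (largest hole = least material condition)
NO-GO = 90.3 + 0.032 = 90.332
spread = NO-GO - GO = 90.332 - 90.097 = 0.2350

0.2350


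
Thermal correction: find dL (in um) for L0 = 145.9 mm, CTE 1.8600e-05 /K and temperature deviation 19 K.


dL = L * alpha * dT
= 145.9 * 1.8600e-05 * 19
= 0.0515611 mm
dL_um = 0.0515611 * 1000 = 51.5611 um

51.5611


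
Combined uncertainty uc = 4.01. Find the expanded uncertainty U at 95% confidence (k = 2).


U = k * uc
U = 2 * 4.01
U = 8.0200

8.0200


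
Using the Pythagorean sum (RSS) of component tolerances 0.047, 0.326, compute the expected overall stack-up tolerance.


RSS = sqrt(0.047^2 + 0.326^2)
= sqrt(0.108485)
= 0.3294

0.3294


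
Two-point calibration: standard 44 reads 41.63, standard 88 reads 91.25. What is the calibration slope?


slope = (y2 - y1) / (x2 - x1)
= (91.25 - 41.63) / (88 - 44)
= 49.6200 / 44
= 1.1277

1.1277


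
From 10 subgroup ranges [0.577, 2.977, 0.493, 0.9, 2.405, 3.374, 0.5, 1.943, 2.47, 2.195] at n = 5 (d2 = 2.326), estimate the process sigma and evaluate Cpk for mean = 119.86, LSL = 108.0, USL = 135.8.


R_bar = (0.577 + 2.977 + 0.493 + 0.9 + 2.405 + 3.374 + 0.5 + 1.943 + 2.47 + 2.195) / 10 = 1.7834
sigma = R_bar / d2 = 1.7834 / 2.326 = 0.76672399
Cp = (USL - LSL)/(6*sigma) = (135.8 - 108.0)/(6*0.76672399) = 6.0430
Cpu = (135.8 - 119.86)/(3*0.76672399) = 6.9299
Cpl = (119.86 - 108.0)/(3*0.76672399) = 5.1561
Cpk = min(Cpu, Cpl) = 5.1561

5.1561


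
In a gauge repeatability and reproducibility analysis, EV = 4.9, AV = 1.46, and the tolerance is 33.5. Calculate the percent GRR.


GRR = sqrt(EV^2 + AV^2) = sqrt(4.9^2 + 1.46^2) = 5.1128857
%GRR = GRR / tol * 100 = 5.1128857 / 33.5 * 100
%GRR = 15.2623

15.2623


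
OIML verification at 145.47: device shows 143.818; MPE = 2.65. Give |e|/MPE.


e = indication - reference = 143.818 - 145.47 = -1.6520
|e| = 1.6520
ratio = |e| / MPE = 1.6520 / 2.65
ratio = 0.6234

0.6234


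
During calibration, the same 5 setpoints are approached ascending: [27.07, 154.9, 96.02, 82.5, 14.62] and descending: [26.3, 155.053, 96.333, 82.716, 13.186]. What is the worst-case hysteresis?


|27.07 - 26.3| = 0.7700
|154.9 - 155.053| = 0.1530
|96.02 - 96.333| = 0.3130
|82.5 - 82.716| = 0.2160
|14.62 - 13.186| = 1.4340
hysteresis = max(diffs) = 1.4340

1.4340


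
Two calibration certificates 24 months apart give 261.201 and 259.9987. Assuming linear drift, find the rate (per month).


rate = (v2 - v1) / months
= (259.9987 - 261.201) / 24
= -1.2023 / 24
= -0.0501

-0.0501


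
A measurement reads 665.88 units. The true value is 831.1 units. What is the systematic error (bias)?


Systematic error = measured - true
= 665.88 - 831.1
= -165.2200

-165.2200


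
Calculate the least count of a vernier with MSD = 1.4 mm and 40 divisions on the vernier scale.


LC = MSD / n_div
= 1.4 / 40
= 0.0350

0.0350


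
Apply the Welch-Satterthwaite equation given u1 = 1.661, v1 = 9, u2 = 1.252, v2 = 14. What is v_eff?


uc = sqrt(u1^2 + u2^2) = sqrt(1.661^2 + 1.252^2) = 2.080006
v_eff = uc^4 / (u1^4/v1 + u2^4/v2)
= 2.080006^4 / (1.661^4/9 + 1.252^4/14)
= 18.717953 / 1.0212433
v_eff = 18.3286

18.3286


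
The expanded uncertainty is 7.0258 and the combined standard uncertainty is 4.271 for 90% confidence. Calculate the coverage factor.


k = U / uc
k = 7.0258 / 4.271
k = 1.645

1.645


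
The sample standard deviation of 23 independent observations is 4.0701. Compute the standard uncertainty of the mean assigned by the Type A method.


u_A = s / sqrt(n)
u_A = 4.0701 / sqrt(23)
u_A = 4.0701 / 4.7958315
u_A = 0.8487

0.8487


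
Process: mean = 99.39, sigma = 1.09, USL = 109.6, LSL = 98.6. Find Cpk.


Cpu = (USL - mean) / (3*sigma) = (109.6 - 99.39) / (3*1.09) = 3.1223
Cpl = (mean - LSL) / (3*sigma) = (99.39 - 98.6) / (3*1.09) = 0.2416
Cpk = min(Cpu, Cpl) = 0.2416

0.2416


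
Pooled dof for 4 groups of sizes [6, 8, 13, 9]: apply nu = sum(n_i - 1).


nu = sum_i (n_i - 1)
nu = ((6 - 1) + (8 - 1) + (13 - 1) + (9 - 1))
nu = 5 + 7 + 12 + 8
nu = 32

32


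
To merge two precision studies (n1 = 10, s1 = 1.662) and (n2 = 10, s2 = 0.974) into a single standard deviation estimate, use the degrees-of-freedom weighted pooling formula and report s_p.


s_p = sqrt(((n1-1)*s1^2 + (n2-1)*s2^2) / (n1+n2-2))
numerator = (10-1)*1.662^2 + (10-1)*0.974^2 = 24.860196 + 8.538084 = 33.39828
denominator = 10 + 10 - 2 = 18
s_p^2 = 33.39828 / 18 = 1.85546
s_p = sqrt(1.85546) = 1.3622

1.3622


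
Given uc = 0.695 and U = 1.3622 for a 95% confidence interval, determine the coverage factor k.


k = U / uc
k = 1.3622 / 0.695
k = 1.96

1.96


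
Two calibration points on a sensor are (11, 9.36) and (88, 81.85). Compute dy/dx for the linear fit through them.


slope = (y2 - y1) / (x2 - x1)
= (81.85 - 9.36) / (88 - 11)
= 72.4900 / 77
= 0.9414

0.9414


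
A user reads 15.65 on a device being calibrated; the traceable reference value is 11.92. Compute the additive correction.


Correction = standard - reading
= 11.92 - 15.65
= -3.7300

-3.7300


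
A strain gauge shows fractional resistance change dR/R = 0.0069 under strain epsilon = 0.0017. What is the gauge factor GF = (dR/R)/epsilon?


GF = (dR/R) / epsilon
= 0.0069 / 0.0017
= 4.0588

4.0588


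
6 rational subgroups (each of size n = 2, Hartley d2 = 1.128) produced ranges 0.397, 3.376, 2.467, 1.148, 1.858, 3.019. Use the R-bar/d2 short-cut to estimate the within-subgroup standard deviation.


R_bar = (0.397 + 3.376 + 2.467 + 1.148 + 1.858 + 3.019) / 6
R_bar = 12.265 / 6 = 2.0441667
sigma_hat = R_bar / d2 = 2.0441667 / 1.128 = 1.8122

1.8122


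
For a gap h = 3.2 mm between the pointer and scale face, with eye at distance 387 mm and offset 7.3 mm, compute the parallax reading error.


error = h * offset / d
= 3.2 * 7.3 / 387
= 0.0604

0.0604


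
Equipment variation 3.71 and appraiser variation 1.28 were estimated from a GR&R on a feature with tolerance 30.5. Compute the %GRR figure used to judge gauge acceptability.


GRR = sqrt(EV^2 + AV^2) = sqrt(3.71^2 + 1.28^2) = 3.9246019
%GRR = GRR / tol * 100 = 3.9246019 / 30.5 * 100
%GRR = 12.8675

12.8675


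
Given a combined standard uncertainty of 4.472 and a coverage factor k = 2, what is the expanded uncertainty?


U = k * uc
U = 2 * 4.472
U = 8.9440

8.9440


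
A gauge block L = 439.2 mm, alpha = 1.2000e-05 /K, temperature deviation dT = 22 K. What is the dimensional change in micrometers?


dL = L * alpha * dT
= 439.2 * 1.2000e-05 * 22
= 0.1159488 mm
dL_um = 0.1159488 * 1000 = 115.9488 um

115.9488


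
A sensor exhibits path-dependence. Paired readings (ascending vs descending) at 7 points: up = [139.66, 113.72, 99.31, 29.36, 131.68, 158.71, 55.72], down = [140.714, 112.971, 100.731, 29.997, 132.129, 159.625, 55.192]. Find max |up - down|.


|139.66 - 140.714| = 1.0540
|113.72 - 112.971| = 0.7490
|99.31 - 100.731| = 1.4210
|29.36 - 29.997| = 0.6370
|131.68 - 132.129| = 0.4490
|158.71 - 159.625| = 0.9150
|55.72 - 55.192| = 0.5280
hysteresis = max(diffs) = 1.4210

1.4210


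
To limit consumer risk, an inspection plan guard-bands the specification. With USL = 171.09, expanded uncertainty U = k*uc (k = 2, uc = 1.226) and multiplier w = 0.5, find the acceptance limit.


U = k * uc = 2 * 1.226 = 2.452
guard band g = w * U = 0.5 * 2.452 = 1.226
AL = USL - g = 171.09 - 1.226
AL = 169.8640

169.8640


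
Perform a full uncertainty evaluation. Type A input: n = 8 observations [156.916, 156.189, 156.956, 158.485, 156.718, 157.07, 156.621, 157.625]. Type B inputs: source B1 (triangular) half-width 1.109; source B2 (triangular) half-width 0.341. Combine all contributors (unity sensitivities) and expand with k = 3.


mean = (156.916 + 156.189 + 156.956 + 158.485 + 156.718 + 157.07 + 156.621 + 157.625) / 8 = 157.0725
s = sqrt(sum((x - mean)^2)/(n-1)) = 0.70189315
u_A = s / sqrt(n) = 0.70189315 / sqrt(8) = 0.2481567
u_B1 = 1.109 / sqrt(6) = 0.45274735
u_B2 = 0.341 / sqrt(6) = 0.13921267
uc = sqrt(0.2481567^2 + 0.45274735^2 + 0.13921267^2) = 0.53473552
U = k * uc = 3 * 0.53473552
U = 1.6042

1.6042


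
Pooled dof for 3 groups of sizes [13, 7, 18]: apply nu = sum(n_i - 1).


nu = sum_i (n_i - 1)
nu = ((13 - 1) + (7 - 1) + (18 - 1))
nu = 12 + 6 + 17
nu = 35

35


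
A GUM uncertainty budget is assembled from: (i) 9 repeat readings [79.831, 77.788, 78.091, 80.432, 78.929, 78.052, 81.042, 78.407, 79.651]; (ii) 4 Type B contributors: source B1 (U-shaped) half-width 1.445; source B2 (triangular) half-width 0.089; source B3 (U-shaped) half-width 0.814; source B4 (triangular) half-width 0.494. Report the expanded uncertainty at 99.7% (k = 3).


mean = (79.831 + 77.788 + 78.091 + 80.432 + 78.929 + 78.052 + 81.042 + 78.407 + 79.651) / 9 = 79.13588889
s = sqrt(sum((x - mean)^2)/(n-1)) = 1.1575392
u_A = s / sqrt(n) = 1.1575392 / sqrt(9) = 0.3858464
u_B1 = 1.445 / sqrt(2) = 1.0217693
u_B2 = 0.089 / sqrt(6) = 0.036334098
u_B3 = 0.814 / sqrt(2) = 0.57558492
u_B4 = 0.494 / sqrt(6) = 0.20167466
uc = sqrt(0.3858464^2 + 1.0217693^2 + 0.036334098^2 + 0.57558492^2 + 0.20167466^2) = 1.2514714
U = k * uc = 3 * 1.2514714
U = 3.7544

3.7544


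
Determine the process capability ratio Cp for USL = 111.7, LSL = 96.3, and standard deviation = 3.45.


Cp = (USL - LSL) / (6 * sigma)
= (111.7 - 96.3) / (6 * 3.45)
= 15.4000 / 20.7000
= 0.7440

0.7440


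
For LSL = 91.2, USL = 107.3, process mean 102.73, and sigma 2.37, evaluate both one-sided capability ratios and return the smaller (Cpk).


Cpu = (USL - mean) / (3*sigma) = (107.3 - 102.73) / (3*2.37) = 0.6428
Cpl = (mean - LSL) / (3*sigma) = (102.73 - 91.2) / (3*2.37) = 1.6217
Cpk = min(Cpu, Cpl) = 0.6428

0.6428


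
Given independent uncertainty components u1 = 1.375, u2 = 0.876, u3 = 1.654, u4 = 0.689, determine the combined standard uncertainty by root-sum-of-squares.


uc = sqrt(1.375^2 + 0.876^2 + 1.654^2 + 0.689^2)
uc = sqrt(5.868438)
uc = 2.4225

2.4225


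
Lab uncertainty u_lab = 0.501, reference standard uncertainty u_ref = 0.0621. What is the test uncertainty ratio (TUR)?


TUR = u_lab / u_ref
= 0.501 / 0.0621
= 8.0676

8.0676


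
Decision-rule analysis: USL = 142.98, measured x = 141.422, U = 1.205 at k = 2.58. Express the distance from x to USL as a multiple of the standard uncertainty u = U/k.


u = U / k = 1.205 / 2.58 = 0.46705426
margin = |USL - x| = |142.98 - 141.422| = 1.558
z = margin / u = 1.558 / 0.46705426
z = 3.3358

3.3358


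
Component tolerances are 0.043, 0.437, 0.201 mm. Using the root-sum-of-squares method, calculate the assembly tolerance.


RSS = sqrt(0.043^2 + 0.437^2 + 0.201^2)
= sqrt(0.233219)
= 0.4829

0.4829


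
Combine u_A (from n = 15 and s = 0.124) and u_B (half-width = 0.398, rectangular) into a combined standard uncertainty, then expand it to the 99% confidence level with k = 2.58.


u_A = s / sqrt(n) = 0.124 / sqrt(15) = 0.032016662
u_B = half_width / sqrt(3) = 0.398 / sqrt(3) = 0.22978541
uc = sqrt(u_A^2 + u_B^2) = sqrt(0.032016662^2 + 0.22978541^2) = 0.23200518
U = k * uc = 2.58 * 0.23200518
U = 0.5986

0.5986


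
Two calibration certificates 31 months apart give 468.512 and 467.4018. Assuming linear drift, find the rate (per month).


rate = (v2 - v1) / months
= (467.4018 - 468.512) / 31
= -1.1102 / 31
= -0.0358

-0.0358


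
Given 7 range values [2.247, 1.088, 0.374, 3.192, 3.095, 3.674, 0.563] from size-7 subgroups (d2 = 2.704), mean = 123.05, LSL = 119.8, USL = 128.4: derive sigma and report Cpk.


R_bar = (2.247 + 1.088 + 0.374 + 3.192 + 3.095 + 3.674 + 0.563) / 7 = 2.0332857
sigma = R_bar / d2 = 2.0332857 / 2.704 = 0.75195477
Cp = (USL - LSL)/(6*sigma) = (128.4 - 119.8)/(6*0.75195477) = 1.9061
Cpu = (128.4 - 123.05)/(3*0.75195477) = 2.3716
Cpl = (123.05 - 119.8)/(3*0.75195477) = 1.4407
Cpk = min(Cpu, Cpl) = 1.4407

1.4407


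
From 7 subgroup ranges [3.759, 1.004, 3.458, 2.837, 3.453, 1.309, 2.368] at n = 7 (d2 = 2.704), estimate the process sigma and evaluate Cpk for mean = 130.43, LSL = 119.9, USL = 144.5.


R_bar = (3.759 + 1.004 + 3.458 + 2.837 + 3.453 + 1.309 + 2.368) / 7 = 2.5982857
sigma = R_bar / d2 = 2.5982857 / 2.704 = 0.96090447
Cp = (USL - LSL)/(6*sigma) = (144.5 - 119.9)/(6*0.96090447) = 4.2668
Cpu = (144.5 - 130.43)/(3*0.96090447) = 4.8808
Cpl = (130.43 - 119.9)/(3*0.96090447) = 3.6528
Cpk = min(Cpu, Cpl) = 3.6528

3.6528


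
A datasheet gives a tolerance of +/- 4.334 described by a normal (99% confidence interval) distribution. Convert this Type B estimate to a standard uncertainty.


u_B = half_width / 2.576
u_B = 4.334 / 2.576
u_B = 1.6825

1.6825


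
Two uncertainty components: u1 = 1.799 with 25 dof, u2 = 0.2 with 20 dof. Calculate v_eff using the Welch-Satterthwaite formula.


uc = sqrt(u1^2 + u2^2) = sqrt(1.799^2 + 0.2^2) = 1.8100831
v_eff = uc^4 / (u1^4/v1 + u2^4/v2)
= 1.8100831^4 / (1.799^4/25 + 0.2^4/20)
= 10.734802 / 0.41905166
v_eff = 25.6169

25.6169


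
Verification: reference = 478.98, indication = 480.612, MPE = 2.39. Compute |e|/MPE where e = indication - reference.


e = indication - reference = 480.612 - 478.98 = 1.6320
|e| = 1.6320
ratio = |e| / MPE = 1.6320 / 2.39
ratio = 0.6828

0.6828


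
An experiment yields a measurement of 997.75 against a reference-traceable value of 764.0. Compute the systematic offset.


Systematic error = measured - true
= 997.75 - 764.0
= 233.7500

233.7500


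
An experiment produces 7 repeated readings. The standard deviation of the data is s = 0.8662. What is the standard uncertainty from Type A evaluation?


u_A = s / sqrt(n)
u_A = 0.8662 / sqrt(7)
u_A = 0.8662 / 2.6457513
u_A = 0.3274

0.3274


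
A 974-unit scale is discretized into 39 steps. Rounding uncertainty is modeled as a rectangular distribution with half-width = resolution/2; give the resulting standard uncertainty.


resolution = range / divisions
resolution = 974 / 39 = 24.974359
u_res = resolution / (2*sqrt(3))
u_res = 24.974359 / 3.4641016
u_res = 7.2095

7.2095


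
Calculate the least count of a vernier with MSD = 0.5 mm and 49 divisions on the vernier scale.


LC = MSD / n_div
= 0.5 / 49
= 0.0102

0.0102


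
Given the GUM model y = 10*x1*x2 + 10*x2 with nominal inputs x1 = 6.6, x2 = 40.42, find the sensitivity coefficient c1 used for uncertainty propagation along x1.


y = 10*x1*x2 + 10*x2
dy/dx1 = 10*x2
Evaluate at x2 = 40.42: c1 = 10 * 40.42
c1 = 404.2000

404.2000


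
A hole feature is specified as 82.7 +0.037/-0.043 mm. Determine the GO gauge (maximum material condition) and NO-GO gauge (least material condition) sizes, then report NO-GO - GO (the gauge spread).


GO = nominal - lower_tol (smallest hole = maximum material condition)
GO = 82.7 - 0.043 = 82.657
NO-GO = nominal + upper_tol (largest hole = least material condition)
NO-GO = 82.7 + 0.037 = 82.737
spread = NO-GO - GO = 82.737 - 82.657 = 0.0800

0.0800


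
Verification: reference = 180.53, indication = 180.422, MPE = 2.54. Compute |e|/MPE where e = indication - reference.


e = indication - reference = 180.422 - 180.53 = -0.1080
|e| = 0.1080
ratio = |e| / MPE = 0.1080 / 2.54
ratio = 0.0425

0.0425


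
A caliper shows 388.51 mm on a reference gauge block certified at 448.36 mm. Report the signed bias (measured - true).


Systematic error = measured - true
= 388.51 - 448.36
= -59.8500

-59.8500


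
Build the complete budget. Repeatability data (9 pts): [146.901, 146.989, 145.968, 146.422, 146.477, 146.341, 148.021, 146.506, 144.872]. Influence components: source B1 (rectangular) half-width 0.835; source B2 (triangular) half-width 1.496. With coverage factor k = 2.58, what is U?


mean = (146.901 + 146.989 + 145.968 + 146.422 + 146.477 + 146.341 + 148.021 + 146.506 + 144.872) / 9 = 146.4996667
s = sqrt(sum((x - mean)^2)/(n-1)) = 0.84251855
u_A = s / sqrt(n) = 0.84251855 / sqrt(9) = 0.28083952
u_B1 = 0.835 / sqrt(3) = 0.48208747
u_B2 = 1.496 / sqrt(6) = 0.61073944
uc = sqrt(0.28083952^2 + 0.48208747^2 + 0.61073944^2) = 0.82721329
U = k * uc = 2.58 * 0.82721329
U = 2.1342

2.1342


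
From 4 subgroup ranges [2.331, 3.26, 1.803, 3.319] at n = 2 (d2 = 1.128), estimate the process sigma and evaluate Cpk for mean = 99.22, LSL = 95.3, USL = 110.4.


R_bar = (2.331 + 3.26 + 1.803 + 3.319) / 4 = 2.67825
sigma = R_bar / d2 = 2.67825 / 1.128 = 2.3743351
Cp = (USL - LSL)/(6*sigma) = (110.4 - 95.3)/(6*2.3743351) = 1.0599
Cpu = (110.4 - 99.22)/(3*2.3743351) = 1.5696
Cpl = (99.22 - 95.3)/(3*2.3743351) = 0.5503
Cpk = min(Cpu, Cpl) = 0.5503

0.5503


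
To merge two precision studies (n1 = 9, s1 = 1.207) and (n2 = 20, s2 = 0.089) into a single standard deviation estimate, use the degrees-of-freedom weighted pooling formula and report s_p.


s_p = sqrt(((n1-1)*s1^2 + (n2-1)*s2^2) / (n1+n2-2))
numerator = (9-1)*1.207^2 + (20-1)*0.089^2 = 11.654792 + 0.150499 = 11.805291
denominator = 9 + 20 - 2 = 27
s_p^2 = 11.805291 / 27 = 0.437233
s_p = sqrt(0.437233) = 0.6612

0.6612


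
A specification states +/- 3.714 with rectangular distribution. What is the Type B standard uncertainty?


u_B = half_width / sqrt(3)
u_B = 3.714 / 1.7320508
u_B = 2.1443

2.1443


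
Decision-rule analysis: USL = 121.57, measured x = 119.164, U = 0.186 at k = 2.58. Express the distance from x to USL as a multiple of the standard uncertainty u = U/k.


u = U / k = 0.186 / 2.58 = 0.072093023
margin = |USL - x| = |121.57 - 119.164| = 2.406
z = margin / u = 2.406 / 0.072093023
z = 33.3735

33.3735


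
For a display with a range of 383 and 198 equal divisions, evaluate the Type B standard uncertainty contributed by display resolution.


resolution = range / divisions
resolution = 383 / 198 = 1.9343434
u_res = resolution / (2*sqrt(3))
u_res = 1.9343434 / 3.4641016
u_res = 0.5584

0.5584


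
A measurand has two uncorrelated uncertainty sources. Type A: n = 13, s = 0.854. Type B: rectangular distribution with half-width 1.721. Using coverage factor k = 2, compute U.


u_A = s / sqrt(n) = 0.854 / sqrt(13) = 0.23685698
u_B = half_width / sqrt(3) = 1.721 / sqrt(3) = 0.99361981
uc = sqrt(u_A^2 + u_B^2) = sqrt(0.23685698^2 + 0.99361981^2) = 1.0214605
U = k * uc = 2 * 1.0214605
U = 2.0429

2.0429


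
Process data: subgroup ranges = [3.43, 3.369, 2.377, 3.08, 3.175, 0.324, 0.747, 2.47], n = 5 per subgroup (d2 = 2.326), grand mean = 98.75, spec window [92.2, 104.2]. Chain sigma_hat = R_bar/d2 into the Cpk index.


R_bar = (3.43 + 3.369 + 2.377 + 3.08 + 3.175 + 0.324 + 0.747 + 2.47) / 8 = 2.3715
sigma = R_bar / d2 = 2.3715 / 2.326 = 1.0195615
Cp = (USL - LSL)/(6*sigma) = (104.2 - 92.2)/(6*1.0195615) = 1.9616
Cpu = (104.2 - 98.75)/(3*1.0195615) = 1.7818
Cpl = (98.75 - 92.2)/(3*1.0195615) = 2.1414
Cpk = min(Cpu, Cpl) = 1.7818

1.7818


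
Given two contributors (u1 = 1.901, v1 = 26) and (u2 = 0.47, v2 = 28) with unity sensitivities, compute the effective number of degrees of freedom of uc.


uc = sqrt(u1^2 + u2^2) = sqrt(1.901^2 + 0.47^2) = 1.9582393
v_eff = uc^4 / (u1^4/v1 + u2^4/v2)
= 1.9582393^4 / (1.901^4/26 + 0.47^4/28)
= 14.704933 / 0.50403342
v_eff = 29.1745

29.1745


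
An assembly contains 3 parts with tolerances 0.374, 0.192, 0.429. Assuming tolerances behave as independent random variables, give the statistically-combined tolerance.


RSS = sqrt(0.374^2 + 0.192^2 + 0.429^2)
= sqrt(0.360781)
= 0.6007

0.6007


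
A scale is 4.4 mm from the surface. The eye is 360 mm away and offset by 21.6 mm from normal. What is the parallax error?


error = h * offset / d
= 4.4 * 21.6 / 360
= 0.2640

0.2640


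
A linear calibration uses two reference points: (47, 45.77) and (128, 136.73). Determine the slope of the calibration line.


slope = (y2 - y1) / (x2 - x1)
= (136.73 - 45.77) / (128 - 47)
= 90.9600 / 81
= 1.1230

1.1230


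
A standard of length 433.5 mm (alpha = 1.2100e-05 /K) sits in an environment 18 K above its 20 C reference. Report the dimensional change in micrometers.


dL = L * alpha * dT
= 433.5 * 1.2100e-05 * 18
= 0.0944163 mm
dL_um = 0.0944163 * 1000 = 94.4163 um

94.4163


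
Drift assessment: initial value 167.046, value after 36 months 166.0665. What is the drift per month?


rate = (v2 - v1) / months
= (166.0665 - 167.046) / 36
= -0.9795 / 36
= -0.0272

-0.0272


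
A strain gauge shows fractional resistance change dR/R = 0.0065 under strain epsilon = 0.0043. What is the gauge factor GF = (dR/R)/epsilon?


GF = (dR/R) / epsilon
= 0.0065 / 0.0043
= 1.5116

1.5116


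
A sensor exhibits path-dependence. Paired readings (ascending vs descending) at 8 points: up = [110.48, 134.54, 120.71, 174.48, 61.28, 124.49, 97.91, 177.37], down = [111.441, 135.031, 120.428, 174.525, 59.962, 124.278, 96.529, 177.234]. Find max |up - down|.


|110.48 - 111.441| = 0.9610
|134.54 - 135.031| = 0.4910
|120.71 - 120.428| = 0.2820
|174.48 - 174.525| = 0.0450
|61.28 - 59.962| = 1.3180
|124.49 - 124.278| = 0.2120
|97.91 - 96.529| = 1.3810
|177.37 - 177.234| = 0.1360
hysteresis = max(diffs) = 1.3810

1.3810


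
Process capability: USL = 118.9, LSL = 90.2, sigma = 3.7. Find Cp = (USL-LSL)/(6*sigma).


Cp = (USL - LSL) / (6 * sigma)
= (118.9 - 90.2) / (6 * 3.7)
= 28.7000 / 22.2000
= 1.2928

1.2928


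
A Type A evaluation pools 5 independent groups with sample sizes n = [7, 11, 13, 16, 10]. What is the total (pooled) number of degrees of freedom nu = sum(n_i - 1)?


nu = sum_i (n_i - 1)
nu = ((7 - 1) + (11 - 1) + (13 - 1) + (16 - 1) + (10 - 1))
nu = 6 + 10 + 12 + 15 + 9
nu = 52

52


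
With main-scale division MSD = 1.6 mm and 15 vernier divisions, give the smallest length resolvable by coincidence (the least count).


LC = MSD / n_div
= 1.6 / 15
= 0.1067

0.1067


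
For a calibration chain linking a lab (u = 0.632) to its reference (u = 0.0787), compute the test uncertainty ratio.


TUR = u_lab / u_ref
= 0.632 / 0.0787
= 8.0305

8.0305


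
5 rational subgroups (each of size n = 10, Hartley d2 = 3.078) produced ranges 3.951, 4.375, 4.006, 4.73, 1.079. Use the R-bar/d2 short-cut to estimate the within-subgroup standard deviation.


R_bar = (3.951 + 4.375 + 4.006 + 4.73 + 1.079) / 5
R_bar = 18.141 / 5 = 3.6282
sigma_hat = R_bar / d2 = 3.6282 / 3.078 = 1.1788

1.1788


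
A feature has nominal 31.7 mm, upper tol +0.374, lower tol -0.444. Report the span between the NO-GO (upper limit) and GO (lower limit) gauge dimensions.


GO = nominal - lower_tol (smallest hole = maximum material condition)
GO = 31.7 - 0.444 = 31.256
NO-GO = nominal + upper_tol (largest hole = least material condition)
NO-GO = 31.7 + 0.374 = 32.074
spread = NO-GO - GO = 32.074 - 31.256 = 0.8180

0.8180


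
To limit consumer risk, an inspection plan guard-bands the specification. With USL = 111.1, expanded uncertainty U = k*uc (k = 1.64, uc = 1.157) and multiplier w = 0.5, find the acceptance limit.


U = k * uc = 1.64 * 1.157 = 1.89748
guard band g = w * U = 0.5 * 1.89748 = 0.94874
AL = USL - g = 111.1 - 0.94874
AL = 110.1513

110.1513


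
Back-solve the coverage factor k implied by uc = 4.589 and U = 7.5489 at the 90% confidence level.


k = U / uc
k = 7.5489 / 4.589
k = 1.645

1.645


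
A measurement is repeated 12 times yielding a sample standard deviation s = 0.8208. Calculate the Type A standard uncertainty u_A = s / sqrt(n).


u_A = s / sqrt(n)
u_A = 0.8208 / sqrt(12)
u_A = 0.8208 / 3.4641016
u_A = 0.2369

0.2369


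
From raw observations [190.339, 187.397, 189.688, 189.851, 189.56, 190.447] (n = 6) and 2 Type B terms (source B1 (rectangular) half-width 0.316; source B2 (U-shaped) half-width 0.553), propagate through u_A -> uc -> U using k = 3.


mean = (190.339 + 187.397 + 189.688 + 189.851 + 189.56 + 190.447) / 6 = 189.547
s = sqrt(sum((x - mean)^2)/(n-1)) = 1.1110563
u_A = s / sqrt(n) = 1.1110563 / sqrt(6) = 0.45358684
u_B1 = 0.316 / sqrt(3) = 0.18244269
u_B2 = 0.553 / sqrt(2) = 0.39103005
uc = sqrt(0.45358684^2 + 0.18244269^2 + 0.39103005^2) = 0.62604381
U = k * uc = 3 * 0.62604381
U = 1.8781

1.8781


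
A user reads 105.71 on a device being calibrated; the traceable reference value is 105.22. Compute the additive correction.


Correction = standard - reading
= 105.22 - 105.71
= -0.4900

-0.4900


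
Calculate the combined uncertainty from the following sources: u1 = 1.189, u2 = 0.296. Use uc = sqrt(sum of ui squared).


uc = sqrt(1.189^2 + 0.296^2)
uc = sqrt(1.501337)
uc = 1.2253

1.2253


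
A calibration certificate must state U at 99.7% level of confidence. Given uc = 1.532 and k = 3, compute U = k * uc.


U = k * uc
U = 3 * 1.532
U = 4.5960

4.5960


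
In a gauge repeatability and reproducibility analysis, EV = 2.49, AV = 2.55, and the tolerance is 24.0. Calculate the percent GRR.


GRR = sqrt(EV^2 + AV^2) = sqrt(2.49^2 + 2.55^2) = 3.5640707
%GRR = GRR / tol * 100 = 3.5640707 / 24.0 * 100
%GRR = 14.8503

14.8503


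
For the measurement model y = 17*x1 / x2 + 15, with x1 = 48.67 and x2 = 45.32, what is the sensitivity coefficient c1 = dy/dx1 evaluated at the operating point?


y = 17*x1 / x2 + 15
dy/dx1 = 17/x2
Evaluate at x2 = 45.32: c1 = 17 / 45.32
c1 = 0.3751

0.3751


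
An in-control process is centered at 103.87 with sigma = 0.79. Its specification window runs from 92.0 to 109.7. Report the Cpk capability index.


Cpu = (USL - mean) / (3*sigma) = (109.7 - 103.87) / (3*0.79) = 2.4599
Cpl = (mean - LSL) / (3*sigma) = (103.87 - 92.0) / (3*0.79) = 5.0084
Cpk = min(Cpu, Cpl) = 2.4599

2.4599


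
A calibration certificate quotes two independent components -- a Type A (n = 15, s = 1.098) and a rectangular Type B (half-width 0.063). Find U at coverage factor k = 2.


u_A = s / sqrt(n) = 1.098 / sqrt(15) = 0.28350238
u_B = half_width / sqrt(3) = 0.063 / sqrt(3) = 0.036373067
uc = sqrt(u_A^2 + u_B^2) = sqrt(0.28350238^2 + 0.036373067^2) = 0.28582617
U = k * uc = 2 * 0.28582617
U = 0.5717

0.5717


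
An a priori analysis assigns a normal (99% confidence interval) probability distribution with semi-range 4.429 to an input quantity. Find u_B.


u_B = half_width / 2.576
u_B = 4.429 / 2.576
u_B = 1.7193

1.7193


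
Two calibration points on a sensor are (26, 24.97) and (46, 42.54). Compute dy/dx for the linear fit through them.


slope = (y2 - y1) / (x2 - x1)
= (42.54 - 24.97) / (46 - 26)
= 17.5700 / 20
= 0.8785

0.8785


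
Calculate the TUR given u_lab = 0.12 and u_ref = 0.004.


TUR = u_lab / u_ref
= 0.12 / 0.004
= 30.0000

30.0000


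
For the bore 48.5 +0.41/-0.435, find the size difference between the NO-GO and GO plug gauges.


GO = nominal - lower_tol (smallest hole = maximum material condition)
GO = 48.5 - 0.435 = 48.065
NO-GO = nominal + upper_tol (largest hole = least material condition)
NO-GO = 48.5 + 0.41 = 48.91
spread = NO-GO - GO = 48.91 - 48.065 = 0.8450

0.8450


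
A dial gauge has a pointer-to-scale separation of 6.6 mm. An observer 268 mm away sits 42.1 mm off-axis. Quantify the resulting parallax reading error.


error = h * offset / d
= 6.6 * 42.1 / 268
= 1.0368

1.0368


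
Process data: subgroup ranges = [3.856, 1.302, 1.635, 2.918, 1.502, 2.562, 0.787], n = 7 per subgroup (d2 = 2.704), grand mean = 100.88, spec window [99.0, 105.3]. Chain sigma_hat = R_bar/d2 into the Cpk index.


R_bar = (3.856 + 1.302 + 1.635 + 2.918 + 1.502 + 2.562 + 0.787) / 7 = 2.0802857
sigma = R_bar / d2 = 2.0802857 / 2.704 = 0.76933643
Cp = (USL - LSL)/(6*sigma) = (105.3 - 99.0)/(6*0.76933643) = 1.3648
Cpu = (105.3 - 100.88)/(3*0.76933643) = 1.9151
Cpl = (100.88 - 99.0)/(3*0.76933643) = 0.8146
Cpk = min(Cpu, Cpl) = 0.8146

0.8146


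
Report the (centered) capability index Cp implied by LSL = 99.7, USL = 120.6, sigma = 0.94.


Cp = (USL - LSL) / (6 * sigma)
= (120.6 - 99.7) / (6 * 0.94)
= 20.9000 / 5.6400
= 3.7057

3.7057


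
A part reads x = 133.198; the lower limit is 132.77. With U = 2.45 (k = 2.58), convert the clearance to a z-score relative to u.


u = U / k = 2.45 / 2.58 = 0.9496124
margin = |LSL - x| = |132.77 - 133.198| = 0.428
z = margin / u = 0.428 / 0.9496124
z = 0.4507

0.4507


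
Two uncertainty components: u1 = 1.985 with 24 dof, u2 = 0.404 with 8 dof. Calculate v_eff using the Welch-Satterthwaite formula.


uc = sqrt(u1^2 + u2^2) = sqrt(1.985^2 + 0.404^2) = 2.0256952
v_eff = uc^4 / (u1^4/v1 + u2^4/v2)
= 2.0256952^4 / (1.985^4/24 + 0.404^4/8)
= 16.838228 / 0.65022048
v_eff = 25.8962

25.8962


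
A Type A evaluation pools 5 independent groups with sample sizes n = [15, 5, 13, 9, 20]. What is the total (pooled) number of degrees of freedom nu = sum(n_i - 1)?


nu = sum_i (n_i - 1)
nu = ((15 - 1) + (5 - 1) + (13 - 1) + (9 - 1) + (20 - 1))
nu = 14 + 4 + 12 + 8 + 19
nu = 57

57


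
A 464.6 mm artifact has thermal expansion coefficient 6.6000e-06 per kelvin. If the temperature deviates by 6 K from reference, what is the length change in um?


dL = L * alpha * dT
= 464.6 * 6.6000e-06 * 6
= 0.0183982 mm
dL_um = 0.0183982 * 1000 = 18.3982 um

18.3982


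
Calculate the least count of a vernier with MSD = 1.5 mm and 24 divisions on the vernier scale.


LC = MSD / n_div
= 1.5 / 24
= 0.0625

0.0625


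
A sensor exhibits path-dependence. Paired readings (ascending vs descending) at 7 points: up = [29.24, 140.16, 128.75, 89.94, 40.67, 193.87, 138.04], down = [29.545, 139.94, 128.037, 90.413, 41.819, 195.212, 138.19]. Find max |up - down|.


|29.24 - 29.545| = 0.3050
|140.16 - 139.94| = 0.2200
|128.75 - 128.037| = 0.7130
|89.94 - 90.413| = 0.4730
|40.67 - 41.819| = 1.1490
|193.87 - 195.212| = 1.3420
|138.04 - 138.19| = 0.1500
hysteresis = max(diffs) = 1.3420

1.3420


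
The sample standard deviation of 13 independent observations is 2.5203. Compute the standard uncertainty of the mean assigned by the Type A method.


u_A = s / sqrt(n)
u_A = 2.5203 / sqrt(13)
u_A = 2.5203 / 3.6055513
u_A = 0.6990

0.6990


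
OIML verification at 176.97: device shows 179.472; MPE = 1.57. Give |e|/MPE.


e = indication - reference = 179.472 - 176.97 = 2.5020
|e| = 2.5020
ratio = |e| / MPE = 2.5020 / 1.57
ratio = 1.5936

1.5936


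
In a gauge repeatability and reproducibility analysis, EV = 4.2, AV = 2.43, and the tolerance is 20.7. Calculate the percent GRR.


GRR = sqrt(EV^2 + AV^2) = sqrt(4.2^2 + 2.43^2) = 4.8523087
%GRR = GRR / tol * 100 = 4.8523087 / 20.7 * 100
%GRR = 23.4411

23.4411


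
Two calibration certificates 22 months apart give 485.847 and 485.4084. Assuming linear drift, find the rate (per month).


rate = (v2 - v1) / months
= (485.4084 - 485.847) / 22
= -0.4386 / 22
= -0.0199

-0.0199


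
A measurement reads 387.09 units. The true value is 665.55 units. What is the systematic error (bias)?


Systematic error = measured - true
= 387.09 - 665.55
= -278.4600

-278.4600


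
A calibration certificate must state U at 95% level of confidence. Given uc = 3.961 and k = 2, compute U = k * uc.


U = k * uc
U = 2 * 3.961
U = 7.9220

7.9220


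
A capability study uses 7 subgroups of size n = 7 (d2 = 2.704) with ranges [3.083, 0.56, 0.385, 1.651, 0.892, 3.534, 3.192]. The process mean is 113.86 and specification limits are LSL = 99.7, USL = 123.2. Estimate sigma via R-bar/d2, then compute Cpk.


R_bar = (3.083 + 0.56 + 0.385 + 1.651 + 0.892 + 3.534 + 3.192) / 7 = 1.8995714
sigma = R_bar / d2 = 1.8995714 / 2.704 = 0.70250422
Cp = (USL - LSL)/(6*sigma) = (123.2 - 99.7)/(6*0.70250422) = 5.5753
Cpu = (123.2 - 113.86)/(3*0.70250422) = 4.4318
Cpl = (113.86 - 99.7)/(3*0.70250422) = 6.7188
Cpk = min(Cpu, Cpl) = 4.4318

4.4318


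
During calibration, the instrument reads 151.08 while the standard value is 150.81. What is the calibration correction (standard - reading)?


Correction = standard - reading
= 150.81 - 151.08
= -0.2700

-0.2700


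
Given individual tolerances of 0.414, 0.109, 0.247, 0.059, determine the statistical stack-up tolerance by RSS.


RSS = sqrt(0.414^2 + 0.109^2 + 0.247^2 + 0.059^2)
= sqrt(0.247767)
= 0.4978

0.4978


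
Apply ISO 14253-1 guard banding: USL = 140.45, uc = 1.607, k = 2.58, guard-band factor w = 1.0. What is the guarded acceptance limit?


U = k * uc = 2.58 * 1.607 = 4.14606
guard band g = w * U = 1.0 * 4.14606 = 4.14606
AL = USL - g = 140.45 - 4.14606
AL = 136.3039

136.3039


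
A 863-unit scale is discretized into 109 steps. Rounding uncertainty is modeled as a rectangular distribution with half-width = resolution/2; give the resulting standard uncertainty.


resolution = range / divisions
resolution = 863 / 109 = 7.9174312
u_res = resolution / (2*sqrt(3))
u_res = 7.9174312 / 3.4641016
u_res = 2.2856

2.2856


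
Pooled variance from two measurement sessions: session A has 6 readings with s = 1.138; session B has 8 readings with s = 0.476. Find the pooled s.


s_p = sqrt(((n1-1)*s1^2 + (n2-1)*s2^2) / (n1+n2-2))
numerator = (6-1)*1.138^2 + (8-1)*0.476^2 = 6.47522 + 1.586032 = 8.061252
denominator = 6 + 8 - 2 = 12
s_p^2 = 8.061252 / 12 = 0.671771
s_p = sqrt(0.671771) = 0.8196

0.8196


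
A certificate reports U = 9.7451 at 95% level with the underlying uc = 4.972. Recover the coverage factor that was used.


k = U / uc
k = 9.7451 / 4.972
k = 1.96

1.96


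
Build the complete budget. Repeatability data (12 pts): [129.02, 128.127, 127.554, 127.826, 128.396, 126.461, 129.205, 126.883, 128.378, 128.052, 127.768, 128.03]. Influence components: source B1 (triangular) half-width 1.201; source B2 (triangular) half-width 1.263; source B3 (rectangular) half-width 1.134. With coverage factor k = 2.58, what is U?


mean = (129.02 + 128.127 + 127.554 + 127.826 + 128.396 + 126.461 + 129.205 + 126.883 + 128.378 + 128.052 + 127.768 + 128.03) / 12 = 127.975
s = sqrt(sum((x - mean)^2)/(n-1)) = 0.78065148
u_A = s / sqrt(n) = 0.78065148 / sqrt(12) = 0.22535467
u_B1 = 1.201 / sqrt(6) = 0.4903062
u_B2 = 1.263 / sqrt(6) = 0.51561759
u_B3 = 1.134 / sqrt(3) = 0.65471521
uc = sqrt(0.22535467^2 + 0.4903062^2 + 0.51561759^2 + 0.65471521^2) = 0.99282345
U = k * uc = 2.58 * 0.99282345
U = 2.5615

2.5615


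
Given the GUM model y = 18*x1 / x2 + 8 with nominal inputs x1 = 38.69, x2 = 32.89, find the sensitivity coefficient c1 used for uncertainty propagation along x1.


y = 18*x1 / x2 + 8
dy/dx1 = 18/x2
Evaluate at x2 = 32.89: c1 = 18 / 32.89
c1 = 0.5473

0.5473


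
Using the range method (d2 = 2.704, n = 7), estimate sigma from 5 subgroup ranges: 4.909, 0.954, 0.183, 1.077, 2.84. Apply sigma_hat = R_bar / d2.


R_bar = (4.909 + 0.954 + 0.183 + 1.077 + 2.84) / 5
R_bar = 9.963 / 5 = 1.9926
sigma_hat = R_bar / d2 = 1.9926 / 2.704 = 0.7369

0.7369


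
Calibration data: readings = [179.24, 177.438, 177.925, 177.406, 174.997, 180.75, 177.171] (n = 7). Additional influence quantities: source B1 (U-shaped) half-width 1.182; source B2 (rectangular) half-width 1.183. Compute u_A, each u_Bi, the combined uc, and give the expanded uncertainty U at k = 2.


mean = (179.24 + 177.438 + 177.925 + 177.406 + 174.997 + 180.75 + 177.171) / 7 = 177.8467143
s = sqrt(sum((x - mean)^2)/(n-1)) = 1.794212
u_A = s / sqrt(n) = 1.794212 / sqrt(7) = 0.67814839
u_B1 = 1.182 / sqrt(2) = 0.83580022
u_B2 = 1.183 / sqrt(3) = 0.68300537
uc = sqrt(0.67814839^2 + 0.83580022^2 + 0.68300537^2) = 1.2747327
U = k * uc = 2 * 1.2747327
U = 2.5495

2.5495


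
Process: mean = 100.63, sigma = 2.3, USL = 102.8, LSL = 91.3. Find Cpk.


Cpu = (USL - mean) / (3*sigma) = (102.8 - 100.63) / (3*2.3) = 0.3145
Cpl = (mean - LSL) / (3*sigma) = (100.63 - 91.3) / (3*2.3) = 1.3522
Cpk = min(Cpu, Cpl) = 0.3145

0.3145


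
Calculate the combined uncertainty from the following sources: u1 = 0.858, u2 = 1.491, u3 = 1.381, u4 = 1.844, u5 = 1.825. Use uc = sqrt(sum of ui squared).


uc = sqrt(0.858^2 + 1.491^2 + 1.381^2 + 1.844^2 + 1.825^2)
uc = sqrt(11.597367)
uc = 3.4055

3.4055


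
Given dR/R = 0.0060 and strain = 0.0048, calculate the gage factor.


GF = (dR/R) / epsilon
= 0.0060 / 0.0048
= 1.2500

1.2500


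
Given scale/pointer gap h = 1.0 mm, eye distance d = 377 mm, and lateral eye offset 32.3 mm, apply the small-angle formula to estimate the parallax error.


error = h * offset / d
= 1.0 * 32.3 / 377
= 0.0857

0.0857


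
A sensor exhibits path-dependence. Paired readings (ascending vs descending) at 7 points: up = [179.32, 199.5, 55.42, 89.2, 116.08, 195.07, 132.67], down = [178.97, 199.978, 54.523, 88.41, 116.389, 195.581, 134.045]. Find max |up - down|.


|179.32 - 178.97| = 0.3500
|199.5 - 199.978| = 0.4780
|55.42 - 54.523| = 0.8970
|89.2 - 88.41| = 0.7900
|116.08 - 116.389| = 0.3090
|195.07 - 195.581| = 0.5110
|132.67 - 134.045| = 1.3750
hysteresis = max(diffs) = 1.3750

1.3750


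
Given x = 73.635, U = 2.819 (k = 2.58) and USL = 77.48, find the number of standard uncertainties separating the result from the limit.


u = U / k = 2.819 / 2.58 = 1.0926357
margin = |USL - x| = |77.48 - 73.635| = 3.845
z = margin / u = 3.845 / 1.0926357
z = 3.5190

3.5190


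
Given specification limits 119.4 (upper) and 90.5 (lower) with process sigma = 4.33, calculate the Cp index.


Cp = (USL - LSL) / (6 * sigma)
= (119.4 - 90.5) / (6 * 4.33)
= 28.9000 / 25.9800
= 1.1124

1.1124


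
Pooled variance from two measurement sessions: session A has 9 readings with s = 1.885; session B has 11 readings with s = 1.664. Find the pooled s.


s_p = sqrt(((n1-1)*s1^2 + (n2-1)*s2^2) / (n1+n2-2))
numerator = (9-1)*1.885^2 + (11-1)*1.664^2 = 28.4258 + 27.68896 = 56.11476
denominator = 9 + 11 - 2 = 18
s_p^2 = 56.11476 / 18 = 3.1174867
s_p = sqrt(3.1174867) = 1.7656

1.7656


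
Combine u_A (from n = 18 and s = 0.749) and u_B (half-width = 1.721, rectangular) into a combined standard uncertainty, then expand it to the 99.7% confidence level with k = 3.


u_A = s / sqrt(n) = 0.749 / sqrt(18) = 0.17654099
u_B = half_width / sqrt(3) = 1.721 / sqrt(3) = 0.99361981
uc = sqrt(u_A^2 + u_B^2) = sqrt(0.17654099^2 + 0.99361981^2) = 1.0091814
U = k * uc = 3 * 1.0091814
U = 3.0275

3.0275


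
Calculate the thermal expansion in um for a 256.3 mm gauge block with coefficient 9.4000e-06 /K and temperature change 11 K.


dL = L * alpha * dT
= 256.3 * 9.4000e-06 * 11
= 0.0265014 mm
dL_um = 0.0265014 * 1000 = 26.5014 um

26.5014
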